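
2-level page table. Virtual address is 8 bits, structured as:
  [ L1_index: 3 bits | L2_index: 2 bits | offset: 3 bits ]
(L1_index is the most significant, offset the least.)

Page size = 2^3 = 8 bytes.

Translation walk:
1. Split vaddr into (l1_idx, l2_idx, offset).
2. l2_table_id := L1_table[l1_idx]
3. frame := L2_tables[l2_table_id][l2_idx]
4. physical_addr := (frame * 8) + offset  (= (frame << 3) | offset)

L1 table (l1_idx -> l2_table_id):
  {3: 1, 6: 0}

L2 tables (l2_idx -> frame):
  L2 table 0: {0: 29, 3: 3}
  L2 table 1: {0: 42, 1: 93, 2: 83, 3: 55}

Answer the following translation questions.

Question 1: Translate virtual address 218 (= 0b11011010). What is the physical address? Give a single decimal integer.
vaddr = 218 = 0b11011010
Split: l1_idx=6, l2_idx=3, offset=2
L1[6] = 0
L2[0][3] = 3
paddr = 3 * 8 + 2 = 26

Answer: 26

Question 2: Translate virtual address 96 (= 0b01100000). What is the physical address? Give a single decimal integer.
vaddr = 96 = 0b01100000
Split: l1_idx=3, l2_idx=0, offset=0
L1[3] = 1
L2[1][0] = 42
paddr = 42 * 8 + 0 = 336

Answer: 336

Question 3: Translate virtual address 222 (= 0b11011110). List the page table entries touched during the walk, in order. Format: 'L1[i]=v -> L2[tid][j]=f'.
vaddr = 222 = 0b11011110
Split: l1_idx=6, l2_idx=3, offset=6

Answer: L1[6]=0 -> L2[0][3]=3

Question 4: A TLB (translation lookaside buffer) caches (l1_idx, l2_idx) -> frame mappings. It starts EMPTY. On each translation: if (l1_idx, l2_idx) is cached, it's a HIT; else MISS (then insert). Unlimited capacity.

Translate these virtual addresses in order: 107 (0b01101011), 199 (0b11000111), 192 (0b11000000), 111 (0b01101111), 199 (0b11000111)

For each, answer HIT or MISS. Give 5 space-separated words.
Answer: MISS MISS HIT HIT HIT

Derivation:
vaddr=107: (3,1) not in TLB -> MISS, insert
vaddr=199: (6,0) not in TLB -> MISS, insert
vaddr=192: (6,0) in TLB -> HIT
vaddr=111: (3,1) in TLB -> HIT
vaddr=199: (6,0) in TLB -> HIT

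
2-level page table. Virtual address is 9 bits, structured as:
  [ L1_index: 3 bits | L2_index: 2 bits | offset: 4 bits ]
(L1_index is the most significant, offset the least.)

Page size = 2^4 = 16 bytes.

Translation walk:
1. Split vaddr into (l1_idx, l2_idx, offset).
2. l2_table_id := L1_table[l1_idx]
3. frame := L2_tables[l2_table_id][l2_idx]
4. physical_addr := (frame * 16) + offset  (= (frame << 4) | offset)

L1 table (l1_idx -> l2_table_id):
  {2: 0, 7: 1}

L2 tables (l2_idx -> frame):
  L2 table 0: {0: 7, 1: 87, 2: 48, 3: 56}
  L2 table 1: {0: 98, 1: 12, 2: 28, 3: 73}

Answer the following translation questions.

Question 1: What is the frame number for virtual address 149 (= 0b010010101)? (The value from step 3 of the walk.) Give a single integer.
Answer: 87

Derivation:
vaddr = 149: l1_idx=2, l2_idx=1
L1[2] = 0; L2[0][1] = 87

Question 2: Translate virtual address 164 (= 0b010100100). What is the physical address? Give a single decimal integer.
vaddr = 164 = 0b010100100
Split: l1_idx=2, l2_idx=2, offset=4
L1[2] = 0
L2[0][2] = 48
paddr = 48 * 16 + 4 = 772

Answer: 772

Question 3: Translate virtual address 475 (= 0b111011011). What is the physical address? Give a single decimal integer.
Answer: 203

Derivation:
vaddr = 475 = 0b111011011
Split: l1_idx=7, l2_idx=1, offset=11
L1[7] = 1
L2[1][1] = 12
paddr = 12 * 16 + 11 = 203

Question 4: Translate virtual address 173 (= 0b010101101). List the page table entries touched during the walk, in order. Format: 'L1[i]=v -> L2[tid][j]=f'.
vaddr = 173 = 0b010101101
Split: l1_idx=2, l2_idx=2, offset=13

Answer: L1[2]=0 -> L2[0][2]=48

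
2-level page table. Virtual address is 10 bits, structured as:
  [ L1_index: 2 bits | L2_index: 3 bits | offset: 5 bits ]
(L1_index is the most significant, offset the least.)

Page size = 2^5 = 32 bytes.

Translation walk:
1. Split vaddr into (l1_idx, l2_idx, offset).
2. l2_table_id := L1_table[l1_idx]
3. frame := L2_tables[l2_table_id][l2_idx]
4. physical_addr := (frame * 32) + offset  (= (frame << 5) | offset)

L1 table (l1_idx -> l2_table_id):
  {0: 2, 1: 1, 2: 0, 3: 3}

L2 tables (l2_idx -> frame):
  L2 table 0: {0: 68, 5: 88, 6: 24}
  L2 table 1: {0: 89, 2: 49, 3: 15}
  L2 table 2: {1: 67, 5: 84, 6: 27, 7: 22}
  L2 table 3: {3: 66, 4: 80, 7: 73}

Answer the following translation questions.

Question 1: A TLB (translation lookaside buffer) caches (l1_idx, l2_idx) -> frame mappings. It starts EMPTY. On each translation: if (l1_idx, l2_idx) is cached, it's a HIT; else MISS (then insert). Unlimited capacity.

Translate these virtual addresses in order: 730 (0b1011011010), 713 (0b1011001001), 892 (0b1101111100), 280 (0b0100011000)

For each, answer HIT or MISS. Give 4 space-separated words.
vaddr=730: (2,6) not in TLB -> MISS, insert
vaddr=713: (2,6) in TLB -> HIT
vaddr=892: (3,3) not in TLB -> MISS, insert
vaddr=280: (1,0) not in TLB -> MISS, insert

Answer: MISS HIT MISS MISS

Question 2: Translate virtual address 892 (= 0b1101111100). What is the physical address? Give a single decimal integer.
vaddr = 892 = 0b1101111100
Split: l1_idx=3, l2_idx=3, offset=28
L1[3] = 3
L2[3][3] = 66
paddr = 66 * 32 + 28 = 2140

Answer: 2140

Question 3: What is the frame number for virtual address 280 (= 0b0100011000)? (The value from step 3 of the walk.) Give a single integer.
Answer: 89

Derivation:
vaddr = 280: l1_idx=1, l2_idx=0
L1[1] = 1; L2[1][0] = 89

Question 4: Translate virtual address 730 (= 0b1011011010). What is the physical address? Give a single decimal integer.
vaddr = 730 = 0b1011011010
Split: l1_idx=2, l2_idx=6, offset=26
L1[2] = 0
L2[0][6] = 24
paddr = 24 * 32 + 26 = 794

Answer: 794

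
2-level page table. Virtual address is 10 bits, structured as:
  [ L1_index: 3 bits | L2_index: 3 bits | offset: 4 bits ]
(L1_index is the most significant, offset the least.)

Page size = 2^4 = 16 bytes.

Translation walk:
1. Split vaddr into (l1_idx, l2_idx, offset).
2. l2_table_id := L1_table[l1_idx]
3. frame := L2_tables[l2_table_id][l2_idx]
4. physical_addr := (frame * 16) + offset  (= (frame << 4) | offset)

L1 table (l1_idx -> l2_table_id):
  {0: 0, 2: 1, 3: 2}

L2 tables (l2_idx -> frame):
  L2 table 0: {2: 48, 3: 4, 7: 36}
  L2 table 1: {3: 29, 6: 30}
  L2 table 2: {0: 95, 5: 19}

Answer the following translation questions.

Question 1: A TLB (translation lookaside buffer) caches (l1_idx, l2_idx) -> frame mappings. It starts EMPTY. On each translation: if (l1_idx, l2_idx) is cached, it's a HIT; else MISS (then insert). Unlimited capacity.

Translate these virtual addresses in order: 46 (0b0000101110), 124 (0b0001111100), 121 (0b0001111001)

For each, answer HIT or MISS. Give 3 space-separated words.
vaddr=46: (0,2) not in TLB -> MISS, insert
vaddr=124: (0,7) not in TLB -> MISS, insert
vaddr=121: (0,7) in TLB -> HIT

Answer: MISS MISS HIT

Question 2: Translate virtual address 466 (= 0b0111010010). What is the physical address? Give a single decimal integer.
vaddr = 466 = 0b0111010010
Split: l1_idx=3, l2_idx=5, offset=2
L1[3] = 2
L2[2][5] = 19
paddr = 19 * 16 + 2 = 306

Answer: 306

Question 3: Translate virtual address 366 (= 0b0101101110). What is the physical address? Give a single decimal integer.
vaddr = 366 = 0b0101101110
Split: l1_idx=2, l2_idx=6, offset=14
L1[2] = 1
L2[1][6] = 30
paddr = 30 * 16 + 14 = 494

Answer: 494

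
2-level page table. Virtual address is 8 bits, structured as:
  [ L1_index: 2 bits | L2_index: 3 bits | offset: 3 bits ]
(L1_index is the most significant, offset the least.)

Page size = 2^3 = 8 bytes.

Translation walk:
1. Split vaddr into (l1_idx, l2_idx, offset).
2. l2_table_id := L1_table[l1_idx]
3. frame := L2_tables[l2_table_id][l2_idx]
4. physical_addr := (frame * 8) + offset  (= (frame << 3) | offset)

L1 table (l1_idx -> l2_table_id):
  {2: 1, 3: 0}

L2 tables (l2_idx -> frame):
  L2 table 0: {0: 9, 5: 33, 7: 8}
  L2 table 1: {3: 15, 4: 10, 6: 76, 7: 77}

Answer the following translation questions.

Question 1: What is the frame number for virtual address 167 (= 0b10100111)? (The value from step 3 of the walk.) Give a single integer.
vaddr = 167: l1_idx=2, l2_idx=4
L1[2] = 1; L2[1][4] = 10

Answer: 10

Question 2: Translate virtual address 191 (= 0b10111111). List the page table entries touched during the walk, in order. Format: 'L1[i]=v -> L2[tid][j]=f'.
Answer: L1[2]=1 -> L2[1][7]=77

Derivation:
vaddr = 191 = 0b10111111
Split: l1_idx=2, l2_idx=7, offset=7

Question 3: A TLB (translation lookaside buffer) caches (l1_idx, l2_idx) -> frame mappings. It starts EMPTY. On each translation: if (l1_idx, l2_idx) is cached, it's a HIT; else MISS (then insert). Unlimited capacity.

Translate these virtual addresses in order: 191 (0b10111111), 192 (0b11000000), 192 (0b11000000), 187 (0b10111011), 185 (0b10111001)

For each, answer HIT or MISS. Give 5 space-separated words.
Answer: MISS MISS HIT HIT HIT

Derivation:
vaddr=191: (2,7) not in TLB -> MISS, insert
vaddr=192: (3,0) not in TLB -> MISS, insert
vaddr=192: (3,0) in TLB -> HIT
vaddr=187: (2,7) in TLB -> HIT
vaddr=185: (2,7) in TLB -> HIT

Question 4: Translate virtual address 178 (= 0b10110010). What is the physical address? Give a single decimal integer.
Answer: 610

Derivation:
vaddr = 178 = 0b10110010
Split: l1_idx=2, l2_idx=6, offset=2
L1[2] = 1
L2[1][6] = 76
paddr = 76 * 8 + 2 = 610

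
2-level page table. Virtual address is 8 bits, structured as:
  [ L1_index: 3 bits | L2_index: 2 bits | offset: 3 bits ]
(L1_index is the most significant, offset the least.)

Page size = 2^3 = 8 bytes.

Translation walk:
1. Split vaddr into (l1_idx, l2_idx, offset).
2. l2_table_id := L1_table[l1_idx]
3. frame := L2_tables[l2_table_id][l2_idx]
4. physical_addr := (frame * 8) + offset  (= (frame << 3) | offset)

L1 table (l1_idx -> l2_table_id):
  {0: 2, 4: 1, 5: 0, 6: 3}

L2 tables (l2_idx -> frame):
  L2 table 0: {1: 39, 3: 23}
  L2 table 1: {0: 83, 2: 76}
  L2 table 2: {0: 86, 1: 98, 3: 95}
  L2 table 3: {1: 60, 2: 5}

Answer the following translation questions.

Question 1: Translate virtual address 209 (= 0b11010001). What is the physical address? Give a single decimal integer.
Answer: 41

Derivation:
vaddr = 209 = 0b11010001
Split: l1_idx=6, l2_idx=2, offset=1
L1[6] = 3
L2[3][2] = 5
paddr = 5 * 8 + 1 = 41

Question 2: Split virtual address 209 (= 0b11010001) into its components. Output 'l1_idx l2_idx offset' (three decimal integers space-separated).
Answer: 6 2 1

Derivation:
vaddr = 209 = 0b11010001
  top 3 bits -> l1_idx = 6
  next 2 bits -> l2_idx = 2
  bottom 3 bits -> offset = 1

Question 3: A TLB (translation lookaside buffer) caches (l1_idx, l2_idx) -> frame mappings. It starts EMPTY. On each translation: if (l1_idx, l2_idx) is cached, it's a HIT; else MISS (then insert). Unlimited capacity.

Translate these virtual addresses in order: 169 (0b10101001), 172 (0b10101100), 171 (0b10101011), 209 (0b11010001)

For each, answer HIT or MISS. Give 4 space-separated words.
vaddr=169: (5,1) not in TLB -> MISS, insert
vaddr=172: (5,1) in TLB -> HIT
vaddr=171: (5,1) in TLB -> HIT
vaddr=209: (6,2) not in TLB -> MISS, insert

Answer: MISS HIT HIT MISS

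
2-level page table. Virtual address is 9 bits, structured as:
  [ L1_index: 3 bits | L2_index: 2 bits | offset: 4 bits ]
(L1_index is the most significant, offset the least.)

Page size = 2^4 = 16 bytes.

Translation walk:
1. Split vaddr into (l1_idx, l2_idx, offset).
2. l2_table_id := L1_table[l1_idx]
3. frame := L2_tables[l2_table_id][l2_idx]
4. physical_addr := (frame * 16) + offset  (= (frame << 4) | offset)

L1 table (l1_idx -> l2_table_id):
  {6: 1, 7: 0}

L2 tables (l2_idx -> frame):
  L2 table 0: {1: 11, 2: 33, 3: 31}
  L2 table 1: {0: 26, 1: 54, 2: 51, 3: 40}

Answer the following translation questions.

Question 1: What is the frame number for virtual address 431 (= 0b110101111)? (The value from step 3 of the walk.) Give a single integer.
vaddr = 431: l1_idx=6, l2_idx=2
L1[6] = 1; L2[1][2] = 51

Answer: 51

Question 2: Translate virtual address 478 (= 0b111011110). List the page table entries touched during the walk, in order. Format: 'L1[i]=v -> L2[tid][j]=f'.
Answer: L1[7]=0 -> L2[0][1]=11

Derivation:
vaddr = 478 = 0b111011110
Split: l1_idx=7, l2_idx=1, offset=14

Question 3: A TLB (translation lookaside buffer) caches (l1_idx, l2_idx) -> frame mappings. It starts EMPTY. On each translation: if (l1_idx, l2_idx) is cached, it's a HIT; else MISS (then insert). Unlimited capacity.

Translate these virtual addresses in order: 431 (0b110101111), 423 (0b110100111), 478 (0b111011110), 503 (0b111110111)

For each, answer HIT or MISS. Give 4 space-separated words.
Answer: MISS HIT MISS MISS

Derivation:
vaddr=431: (6,2) not in TLB -> MISS, insert
vaddr=423: (6,2) in TLB -> HIT
vaddr=478: (7,1) not in TLB -> MISS, insert
vaddr=503: (7,3) not in TLB -> MISS, insert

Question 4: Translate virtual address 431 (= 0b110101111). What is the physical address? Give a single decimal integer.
vaddr = 431 = 0b110101111
Split: l1_idx=6, l2_idx=2, offset=15
L1[6] = 1
L2[1][2] = 51
paddr = 51 * 16 + 15 = 831

Answer: 831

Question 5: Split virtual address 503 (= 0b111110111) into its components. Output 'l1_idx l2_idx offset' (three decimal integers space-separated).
Answer: 7 3 7

Derivation:
vaddr = 503 = 0b111110111
  top 3 bits -> l1_idx = 7
  next 2 bits -> l2_idx = 3
  bottom 4 bits -> offset = 7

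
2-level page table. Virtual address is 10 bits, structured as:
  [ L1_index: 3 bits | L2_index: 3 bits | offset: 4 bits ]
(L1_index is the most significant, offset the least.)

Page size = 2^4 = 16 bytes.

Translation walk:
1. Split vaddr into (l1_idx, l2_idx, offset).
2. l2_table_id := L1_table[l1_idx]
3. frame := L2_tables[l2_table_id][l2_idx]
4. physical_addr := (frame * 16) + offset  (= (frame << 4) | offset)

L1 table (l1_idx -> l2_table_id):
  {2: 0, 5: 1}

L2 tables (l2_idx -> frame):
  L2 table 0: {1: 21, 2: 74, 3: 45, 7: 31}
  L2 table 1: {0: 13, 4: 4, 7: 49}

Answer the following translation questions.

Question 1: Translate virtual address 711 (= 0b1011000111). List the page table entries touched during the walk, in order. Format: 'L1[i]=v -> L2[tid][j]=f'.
vaddr = 711 = 0b1011000111
Split: l1_idx=5, l2_idx=4, offset=7

Answer: L1[5]=1 -> L2[1][4]=4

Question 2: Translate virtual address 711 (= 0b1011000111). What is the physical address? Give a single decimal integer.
Answer: 71

Derivation:
vaddr = 711 = 0b1011000111
Split: l1_idx=5, l2_idx=4, offset=7
L1[5] = 1
L2[1][4] = 4
paddr = 4 * 16 + 7 = 71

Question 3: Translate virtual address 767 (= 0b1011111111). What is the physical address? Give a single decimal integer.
Answer: 799

Derivation:
vaddr = 767 = 0b1011111111
Split: l1_idx=5, l2_idx=7, offset=15
L1[5] = 1
L2[1][7] = 49
paddr = 49 * 16 + 15 = 799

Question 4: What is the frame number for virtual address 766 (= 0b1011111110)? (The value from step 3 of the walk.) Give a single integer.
vaddr = 766: l1_idx=5, l2_idx=7
L1[5] = 1; L2[1][7] = 49

Answer: 49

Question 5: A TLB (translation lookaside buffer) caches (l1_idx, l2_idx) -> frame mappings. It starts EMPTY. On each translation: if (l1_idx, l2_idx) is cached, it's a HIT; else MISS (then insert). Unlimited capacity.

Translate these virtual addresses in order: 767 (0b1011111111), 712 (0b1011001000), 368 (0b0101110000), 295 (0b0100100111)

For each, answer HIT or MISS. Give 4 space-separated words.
vaddr=767: (5,7) not in TLB -> MISS, insert
vaddr=712: (5,4) not in TLB -> MISS, insert
vaddr=368: (2,7) not in TLB -> MISS, insert
vaddr=295: (2,2) not in TLB -> MISS, insert

Answer: MISS MISS MISS MISS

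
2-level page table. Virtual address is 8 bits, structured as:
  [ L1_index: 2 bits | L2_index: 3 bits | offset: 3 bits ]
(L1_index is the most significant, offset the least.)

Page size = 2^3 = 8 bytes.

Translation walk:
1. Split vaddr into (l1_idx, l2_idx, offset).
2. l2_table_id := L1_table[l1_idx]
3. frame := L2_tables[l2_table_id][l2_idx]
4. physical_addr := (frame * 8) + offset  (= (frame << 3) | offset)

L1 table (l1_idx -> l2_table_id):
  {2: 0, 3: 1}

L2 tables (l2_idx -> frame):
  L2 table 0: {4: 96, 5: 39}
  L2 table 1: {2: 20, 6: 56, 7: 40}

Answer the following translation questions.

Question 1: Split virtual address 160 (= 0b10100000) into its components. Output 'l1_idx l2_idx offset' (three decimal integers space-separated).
Answer: 2 4 0

Derivation:
vaddr = 160 = 0b10100000
  top 2 bits -> l1_idx = 2
  next 3 bits -> l2_idx = 4
  bottom 3 bits -> offset = 0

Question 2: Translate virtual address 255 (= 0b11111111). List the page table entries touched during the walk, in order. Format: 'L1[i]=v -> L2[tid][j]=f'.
Answer: L1[3]=1 -> L2[1][7]=40

Derivation:
vaddr = 255 = 0b11111111
Split: l1_idx=3, l2_idx=7, offset=7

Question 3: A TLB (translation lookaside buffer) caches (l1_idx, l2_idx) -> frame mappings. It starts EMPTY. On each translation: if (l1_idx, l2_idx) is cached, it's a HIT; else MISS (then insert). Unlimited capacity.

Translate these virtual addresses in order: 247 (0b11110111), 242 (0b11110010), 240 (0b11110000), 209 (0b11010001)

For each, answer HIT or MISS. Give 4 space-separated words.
Answer: MISS HIT HIT MISS

Derivation:
vaddr=247: (3,6) not in TLB -> MISS, insert
vaddr=242: (3,6) in TLB -> HIT
vaddr=240: (3,6) in TLB -> HIT
vaddr=209: (3,2) not in TLB -> MISS, insert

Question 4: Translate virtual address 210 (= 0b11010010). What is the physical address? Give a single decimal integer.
Answer: 162

Derivation:
vaddr = 210 = 0b11010010
Split: l1_idx=3, l2_idx=2, offset=2
L1[3] = 1
L2[1][2] = 20
paddr = 20 * 8 + 2 = 162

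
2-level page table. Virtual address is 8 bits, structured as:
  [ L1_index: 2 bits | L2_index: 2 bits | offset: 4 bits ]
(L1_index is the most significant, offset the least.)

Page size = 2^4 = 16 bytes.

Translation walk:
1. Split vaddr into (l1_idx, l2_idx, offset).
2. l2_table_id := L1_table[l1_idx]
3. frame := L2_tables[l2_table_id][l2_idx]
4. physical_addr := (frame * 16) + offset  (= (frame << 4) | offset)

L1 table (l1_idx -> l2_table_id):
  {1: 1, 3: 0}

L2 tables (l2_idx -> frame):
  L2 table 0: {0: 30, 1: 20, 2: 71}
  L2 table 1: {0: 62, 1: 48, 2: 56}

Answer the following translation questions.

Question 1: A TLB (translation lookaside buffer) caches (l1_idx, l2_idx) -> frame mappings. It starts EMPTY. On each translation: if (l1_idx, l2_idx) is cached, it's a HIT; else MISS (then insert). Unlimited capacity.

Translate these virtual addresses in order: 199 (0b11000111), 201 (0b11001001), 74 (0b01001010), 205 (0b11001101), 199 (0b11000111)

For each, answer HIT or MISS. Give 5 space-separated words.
Answer: MISS HIT MISS HIT HIT

Derivation:
vaddr=199: (3,0) not in TLB -> MISS, insert
vaddr=201: (3,0) in TLB -> HIT
vaddr=74: (1,0) not in TLB -> MISS, insert
vaddr=205: (3,0) in TLB -> HIT
vaddr=199: (3,0) in TLB -> HIT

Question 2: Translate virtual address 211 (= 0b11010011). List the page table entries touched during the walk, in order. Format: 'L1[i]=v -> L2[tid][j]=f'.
Answer: L1[3]=0 -> L2[0][1]=20

Derivation:
vaddr = 211 = 0b11010011
Split: l1_idx=3, l2_idx=1, offset=3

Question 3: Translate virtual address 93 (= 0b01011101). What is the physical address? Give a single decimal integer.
Answer: 781

Derivation:
vaddr = 93 = 0b01011101
Split: l1_idx=1, l2_idx=1, offset=13
L1[1] = 1
L2[1][1] = 48
paddr = 48 * 16 + 13 = 781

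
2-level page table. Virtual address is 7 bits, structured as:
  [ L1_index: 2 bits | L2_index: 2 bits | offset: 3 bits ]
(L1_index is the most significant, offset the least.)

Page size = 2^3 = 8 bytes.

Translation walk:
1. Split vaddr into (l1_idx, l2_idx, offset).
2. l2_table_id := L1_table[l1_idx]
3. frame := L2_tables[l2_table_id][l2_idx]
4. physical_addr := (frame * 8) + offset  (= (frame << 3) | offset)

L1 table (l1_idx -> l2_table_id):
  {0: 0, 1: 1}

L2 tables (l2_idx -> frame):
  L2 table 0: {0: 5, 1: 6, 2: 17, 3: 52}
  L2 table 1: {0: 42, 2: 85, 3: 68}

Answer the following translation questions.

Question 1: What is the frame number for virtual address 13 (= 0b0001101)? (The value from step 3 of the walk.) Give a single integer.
vaddr = 13: l1_idx=0, l2_idx=1
L1[0] = 0; L2[0][1] = 6

Answer: 6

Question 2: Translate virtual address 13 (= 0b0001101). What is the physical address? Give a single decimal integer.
Answer: 53

Derivation:
vaddr = 13 = 0b0001101
Split: l1_idx=0, l2_idx=1, offset=5
L1[0] = 0
L2[0][1] = 6
paddr = 6 * 8 + 5 = 53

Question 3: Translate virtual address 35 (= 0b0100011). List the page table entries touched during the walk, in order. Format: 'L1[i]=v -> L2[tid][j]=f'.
vaddr = 35 = 0b0100011
Split: l1_idx=1, l2_idx=0, offset=3

Answer: L1[1]=1 -> L2[1][0]=42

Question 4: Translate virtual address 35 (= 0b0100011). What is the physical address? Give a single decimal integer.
Answer: 339

Derivation:
vaddr = 35 = 0b0100011
Split: l1_idx=1, l2_idx=0, offset=3
L1[1] = 1
L2[1][0] = 42
paddr = 42 * 8 + 3 = 339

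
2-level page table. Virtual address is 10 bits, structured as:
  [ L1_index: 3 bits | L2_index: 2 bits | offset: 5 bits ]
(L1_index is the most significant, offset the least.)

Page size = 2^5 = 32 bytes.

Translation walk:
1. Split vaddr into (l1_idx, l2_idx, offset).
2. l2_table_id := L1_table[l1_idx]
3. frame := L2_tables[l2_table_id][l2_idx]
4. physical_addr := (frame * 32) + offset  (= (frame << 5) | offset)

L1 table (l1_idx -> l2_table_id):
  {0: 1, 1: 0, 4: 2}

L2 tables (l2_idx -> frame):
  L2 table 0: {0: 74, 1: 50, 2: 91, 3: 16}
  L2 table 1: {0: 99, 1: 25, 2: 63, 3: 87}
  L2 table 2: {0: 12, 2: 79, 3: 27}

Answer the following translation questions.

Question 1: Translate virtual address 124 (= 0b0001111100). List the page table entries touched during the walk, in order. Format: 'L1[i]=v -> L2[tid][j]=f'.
Answer: L1[0]=1 -> L2[1][3]=87

Derivation:
vaddr = 124 = 0b0001111100
Split: l1_idx=0, l2_idx=3, offset=28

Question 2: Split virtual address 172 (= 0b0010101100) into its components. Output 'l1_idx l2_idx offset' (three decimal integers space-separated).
vaddr = 172 = 0b0010101100
  top 3 bits -> l1_idx = 1
  next 2 bits -> l2_idx = 1
  bottom 5 bits -> offset = 12

Answer: 1 1 12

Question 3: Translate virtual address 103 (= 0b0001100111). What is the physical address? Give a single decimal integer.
vaddr = 103 = 0b0001100111
Split: l1_idx=0, l2_idx=3, offset=7
L1[0] = 1
L2[1][3] = 87
paddr = 87 * 32 + 7 = 2791

Answer: 2791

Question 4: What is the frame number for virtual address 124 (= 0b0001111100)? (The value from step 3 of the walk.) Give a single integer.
Answer: 87

Derivation:
vaddr = 124: l1_idx=0, l2_idx=3
L1[0] = 1; L2[1][3] = 87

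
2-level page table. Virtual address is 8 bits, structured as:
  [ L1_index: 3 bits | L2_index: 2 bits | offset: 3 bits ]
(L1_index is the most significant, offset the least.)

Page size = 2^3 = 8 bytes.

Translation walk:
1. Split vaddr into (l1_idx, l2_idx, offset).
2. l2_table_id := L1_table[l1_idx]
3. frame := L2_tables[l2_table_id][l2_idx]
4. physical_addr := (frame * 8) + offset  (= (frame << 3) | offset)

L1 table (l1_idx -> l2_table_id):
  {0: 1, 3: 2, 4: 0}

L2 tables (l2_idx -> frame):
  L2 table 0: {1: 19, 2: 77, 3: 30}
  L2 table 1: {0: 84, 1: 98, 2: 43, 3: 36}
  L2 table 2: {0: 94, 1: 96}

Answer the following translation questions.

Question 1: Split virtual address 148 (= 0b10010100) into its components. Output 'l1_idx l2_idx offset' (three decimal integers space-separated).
Answer: 4 2 4

Derivation:
vaddr = 148 = 0b10010100
  top 3 bits -> l1_idx = 4
  next 2 bits -> l2_idx = 2
  bottom 3 bits -> offset = 4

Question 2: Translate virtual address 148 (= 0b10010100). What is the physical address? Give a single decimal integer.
vaddr = 148 = 0b10010100
Split: l1_idx=4, l2_idx=2, offset=4
L1[4] = 0
L2[0][2] = 77
paddr = 77 * 8 + 4 = 620

Answer: 620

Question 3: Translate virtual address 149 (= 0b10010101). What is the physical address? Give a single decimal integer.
vaddr = 149 = 0b10010101
Split: l1_idx=4, l2_idx=2, offset=5
L1[4] = 0
L2[0][2] = 77
paddr = 77 * 8 + 5 = 621

Answer: 621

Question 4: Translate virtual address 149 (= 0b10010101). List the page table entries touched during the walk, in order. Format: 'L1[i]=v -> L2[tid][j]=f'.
Answer: L1[4]=0 -> L2[0][2]=77

Derivation:
vaddr = 149 = 0b10010101
Split: l1_idx=4, l2_idx=2, offset=5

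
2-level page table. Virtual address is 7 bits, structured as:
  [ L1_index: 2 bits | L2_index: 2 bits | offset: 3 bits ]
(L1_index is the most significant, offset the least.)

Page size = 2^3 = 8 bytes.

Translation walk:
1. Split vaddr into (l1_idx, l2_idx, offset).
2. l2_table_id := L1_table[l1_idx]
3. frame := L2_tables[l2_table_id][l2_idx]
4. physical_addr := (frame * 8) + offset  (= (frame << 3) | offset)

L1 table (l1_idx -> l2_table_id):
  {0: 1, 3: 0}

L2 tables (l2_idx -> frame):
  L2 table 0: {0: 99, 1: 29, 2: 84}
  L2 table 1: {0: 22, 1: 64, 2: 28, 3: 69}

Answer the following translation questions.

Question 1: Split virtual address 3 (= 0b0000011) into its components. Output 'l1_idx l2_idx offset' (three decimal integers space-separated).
vaddr = 3 = 0b0000011
  top 2 bits -> l1_idx = 0
  next 2 bits -> l2_idx = 0
  bottom 3 bits -> offset = 3

Answer: 0 0 3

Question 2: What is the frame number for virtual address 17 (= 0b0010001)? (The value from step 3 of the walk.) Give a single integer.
Answer: 28

Derivation:
vaddr = 17: l1_idx=0, l2_idx=2
L1[0] = 1; L2[1][2] = 28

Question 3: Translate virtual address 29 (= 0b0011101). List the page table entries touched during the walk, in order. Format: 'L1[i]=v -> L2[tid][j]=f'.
Answer: L1[0]=1 -> L2[1][3]=69

Derivation:
vaddr = 29 = 0b0011101
Split: l1_idx=0, l2_idx=3, offset=5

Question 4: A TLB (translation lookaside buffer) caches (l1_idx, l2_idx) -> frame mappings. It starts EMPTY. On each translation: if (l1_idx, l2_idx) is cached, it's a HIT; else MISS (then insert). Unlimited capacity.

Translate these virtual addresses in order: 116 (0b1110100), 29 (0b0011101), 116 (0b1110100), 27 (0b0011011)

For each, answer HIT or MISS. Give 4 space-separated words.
Answer: MISS MISS HIT HIT

Derivation:
vaddr=116: (3,2) not in TLB -> MISS, insert
vaddr=29: (0,3) not in TLB -> MISS, insert
vaddr=116: (3,2) in TLB -> HIT
vaddr=27: (0,3) in TLB -> HIT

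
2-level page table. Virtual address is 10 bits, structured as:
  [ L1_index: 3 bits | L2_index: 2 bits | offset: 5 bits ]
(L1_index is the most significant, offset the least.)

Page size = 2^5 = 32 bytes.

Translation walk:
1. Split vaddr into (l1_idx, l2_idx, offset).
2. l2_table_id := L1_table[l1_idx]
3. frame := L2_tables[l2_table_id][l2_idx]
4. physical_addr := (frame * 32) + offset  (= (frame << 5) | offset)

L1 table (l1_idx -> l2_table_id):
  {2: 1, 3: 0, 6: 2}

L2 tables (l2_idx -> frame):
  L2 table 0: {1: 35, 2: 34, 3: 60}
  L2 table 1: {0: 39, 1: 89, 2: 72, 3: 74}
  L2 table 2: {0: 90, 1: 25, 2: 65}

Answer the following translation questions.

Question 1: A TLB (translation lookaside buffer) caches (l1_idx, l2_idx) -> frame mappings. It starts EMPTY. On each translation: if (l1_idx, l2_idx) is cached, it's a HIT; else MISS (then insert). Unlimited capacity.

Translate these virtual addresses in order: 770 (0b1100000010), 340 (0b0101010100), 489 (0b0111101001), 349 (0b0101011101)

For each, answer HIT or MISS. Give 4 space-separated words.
Answer: MISS MISS MISS HIT

Derivation:
vaddr=770: (6,0) not in TLB -> MISS, insert
vaddr=340: (2,2) not in TLB -> MISS, insert
vaddr=489: (3,3) not in TLB -> MISS, insert
vaddr=349: (2,2) in TLB -> HIT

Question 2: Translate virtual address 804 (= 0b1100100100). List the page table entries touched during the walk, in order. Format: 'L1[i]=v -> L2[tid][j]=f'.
Answer: L1[6]=2 -> L2[2][1]=25

Derivation:
vaddr = 804 = 0b1100100100
Split: l1_idx=6, l2_idx=1, offset=4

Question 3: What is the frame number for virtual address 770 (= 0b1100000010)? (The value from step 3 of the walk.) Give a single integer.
Answer: 90

Derivation:
vaddr = 770: l1_idx=6, l2_idx=0
L1[6] = 2; L2[2][0] = 90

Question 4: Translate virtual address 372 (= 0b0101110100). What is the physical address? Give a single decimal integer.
vaddr = 372 = 0b0101110100
Split: l1_idx=2, l2_idx=3, offset=20
L1[2] = 1
L2[1][3] = 74
paddr = 74 * 32 + 20 = 2388

Answer: 2388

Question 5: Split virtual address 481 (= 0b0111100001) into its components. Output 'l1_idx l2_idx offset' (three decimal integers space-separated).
Answer: 3 3 1

Derivation:
vaddr = 481 = 0b0111100001
  top 3 bits -> l1_idx = 3
  next 2 bits -> l2_idx = 3
  bottom 5 bits -> offset = 1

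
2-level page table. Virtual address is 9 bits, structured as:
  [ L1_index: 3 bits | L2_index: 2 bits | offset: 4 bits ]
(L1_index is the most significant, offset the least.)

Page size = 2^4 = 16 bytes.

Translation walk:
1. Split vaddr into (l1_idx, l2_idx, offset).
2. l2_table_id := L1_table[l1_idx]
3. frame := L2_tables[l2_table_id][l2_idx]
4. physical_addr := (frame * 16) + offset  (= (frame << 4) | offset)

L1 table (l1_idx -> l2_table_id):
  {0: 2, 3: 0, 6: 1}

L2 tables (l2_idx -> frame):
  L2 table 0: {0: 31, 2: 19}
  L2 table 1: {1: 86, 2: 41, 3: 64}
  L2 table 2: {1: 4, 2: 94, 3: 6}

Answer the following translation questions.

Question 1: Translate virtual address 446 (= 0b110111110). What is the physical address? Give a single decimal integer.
vaddr = 446 = 0b110111110
Split: l1_idx=6, l2_idx=3, offset=14
L1[6] = 1
L2[1][3] = 64
paddr = 64 * 16 + 14 = 1038

Answer: 1038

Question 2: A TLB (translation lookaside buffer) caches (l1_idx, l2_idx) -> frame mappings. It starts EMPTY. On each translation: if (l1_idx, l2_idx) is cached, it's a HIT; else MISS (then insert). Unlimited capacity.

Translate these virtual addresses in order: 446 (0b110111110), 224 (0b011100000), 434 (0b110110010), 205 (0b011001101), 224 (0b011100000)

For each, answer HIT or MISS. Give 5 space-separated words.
Answer: MISS MISS HIT MISS HIT

Derivation:
vaddr=446: (6,3) not in TLB -> MISS, insert
vaddr=224: (3,2) not in TLB -> MISS, insert
vaddr=434: (6,3) in TLB -> HIT
vaddr=205: (3,0) not in TLB -> MISS, insert
vaddr=224: (3,2) in TLB -> HIT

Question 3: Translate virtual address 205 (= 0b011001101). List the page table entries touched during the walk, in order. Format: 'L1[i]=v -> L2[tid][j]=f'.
Answer: L1[3]=0 -> L2[0][0]=31

Derivation:
vaddr = 205 = 0b011001101
Split: l1_idx=3, l2_idx=0, offset=13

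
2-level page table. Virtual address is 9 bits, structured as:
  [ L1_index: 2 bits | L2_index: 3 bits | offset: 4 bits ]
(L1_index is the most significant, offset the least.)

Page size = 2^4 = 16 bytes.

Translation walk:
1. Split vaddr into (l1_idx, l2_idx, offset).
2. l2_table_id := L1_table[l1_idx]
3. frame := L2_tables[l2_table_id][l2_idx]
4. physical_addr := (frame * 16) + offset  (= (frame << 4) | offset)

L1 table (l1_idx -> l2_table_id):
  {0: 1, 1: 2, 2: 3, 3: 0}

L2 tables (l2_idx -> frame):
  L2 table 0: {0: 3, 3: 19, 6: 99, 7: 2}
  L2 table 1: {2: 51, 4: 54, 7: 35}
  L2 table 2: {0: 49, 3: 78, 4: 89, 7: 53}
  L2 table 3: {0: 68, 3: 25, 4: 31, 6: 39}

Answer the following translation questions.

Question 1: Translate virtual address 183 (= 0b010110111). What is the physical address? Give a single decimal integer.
Answer: 1255

Derivation:
vaddr = 183 = 0b010110111
Split: l1_idx=1, l2_idx=3, offset=7
L1[1] = 2
L2[2][3] = 78
paddr = 78 * 16 + 7 = 1255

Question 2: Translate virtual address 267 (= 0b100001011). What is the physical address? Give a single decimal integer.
Answer: 1099

Derivation:
vaddr = 267 = 0b100001011
Split: l1_idx=2, l2_idx=0, offset=11
L1[2] = 3
L2[3][0] = 68
paddr = 68 * 16 + 11 = 1099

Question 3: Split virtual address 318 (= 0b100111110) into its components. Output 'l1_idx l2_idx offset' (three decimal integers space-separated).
Answer: 2 3 14

Derivation:
vaddr = 318 = 0b100111110
  top 2 bits -> l1_idx = 2
  next 3 bits -> l2_idx = 3
  bottom 4 bits -> offset = 14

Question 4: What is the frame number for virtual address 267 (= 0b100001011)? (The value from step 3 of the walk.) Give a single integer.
Answer: 68

Derivation:
vaddr = 267: l1_idx=2, l2_idx=0
L1[2] = 3; L2[3][0] = 68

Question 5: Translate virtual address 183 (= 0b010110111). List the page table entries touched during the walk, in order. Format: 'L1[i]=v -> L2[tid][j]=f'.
Answer: L1[1]=2 -> L2[2][3]=78

Derivation:
vaddr = 183 = 0b010110111
Split: l1_idx=1, l2_idx=3, offset=7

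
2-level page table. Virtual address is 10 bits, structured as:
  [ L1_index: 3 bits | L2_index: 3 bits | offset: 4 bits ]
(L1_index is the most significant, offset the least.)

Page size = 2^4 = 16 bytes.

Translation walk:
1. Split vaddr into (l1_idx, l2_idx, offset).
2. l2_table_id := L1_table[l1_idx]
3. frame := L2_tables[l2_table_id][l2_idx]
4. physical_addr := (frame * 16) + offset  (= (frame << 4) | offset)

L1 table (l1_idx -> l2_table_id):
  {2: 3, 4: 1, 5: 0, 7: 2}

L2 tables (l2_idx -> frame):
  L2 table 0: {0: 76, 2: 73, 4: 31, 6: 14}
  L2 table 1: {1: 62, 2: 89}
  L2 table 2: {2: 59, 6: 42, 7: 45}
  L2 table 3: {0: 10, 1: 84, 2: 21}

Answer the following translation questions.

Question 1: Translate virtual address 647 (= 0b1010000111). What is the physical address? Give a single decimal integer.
vaddr = 647 = 0b1010000111
Split: l1_idx=5, l2_idx=0, offset=7
L1[5] = 0
L2[0][0] = 76
paddr = 76 * 16 + 7 = 1223

Answer: 1223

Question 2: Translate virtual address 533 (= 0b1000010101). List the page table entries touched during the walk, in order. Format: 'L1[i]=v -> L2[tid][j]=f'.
Answer: L1[4]=1 -> L2[1][1]=62

Derivation:
vaddr = 533 = 0b1000010101
Split: l1_idx=4, l2_idx=1, offset=5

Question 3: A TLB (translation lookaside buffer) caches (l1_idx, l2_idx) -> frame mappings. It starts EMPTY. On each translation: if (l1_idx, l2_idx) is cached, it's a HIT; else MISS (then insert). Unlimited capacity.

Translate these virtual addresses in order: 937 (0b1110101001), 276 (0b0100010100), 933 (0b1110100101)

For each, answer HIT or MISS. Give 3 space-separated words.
Answer: MISS MISS HIT

Derivation:
vaddr=937: (7,2) not in TLB -> MISS, insert
vaddr=276: (2,1) not in TLB -> MISS, insert
vaddr=933: (7,2) in TLB -> HIT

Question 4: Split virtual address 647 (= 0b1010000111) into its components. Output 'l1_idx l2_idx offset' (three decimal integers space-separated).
vaddr = 647 = 0b1010000111
  top 3 bits -> l1_idx = 5
  next 3 bits -> l2_idx = 0
  bottom 4 bits -> offset = 7

Answer: 5 0 7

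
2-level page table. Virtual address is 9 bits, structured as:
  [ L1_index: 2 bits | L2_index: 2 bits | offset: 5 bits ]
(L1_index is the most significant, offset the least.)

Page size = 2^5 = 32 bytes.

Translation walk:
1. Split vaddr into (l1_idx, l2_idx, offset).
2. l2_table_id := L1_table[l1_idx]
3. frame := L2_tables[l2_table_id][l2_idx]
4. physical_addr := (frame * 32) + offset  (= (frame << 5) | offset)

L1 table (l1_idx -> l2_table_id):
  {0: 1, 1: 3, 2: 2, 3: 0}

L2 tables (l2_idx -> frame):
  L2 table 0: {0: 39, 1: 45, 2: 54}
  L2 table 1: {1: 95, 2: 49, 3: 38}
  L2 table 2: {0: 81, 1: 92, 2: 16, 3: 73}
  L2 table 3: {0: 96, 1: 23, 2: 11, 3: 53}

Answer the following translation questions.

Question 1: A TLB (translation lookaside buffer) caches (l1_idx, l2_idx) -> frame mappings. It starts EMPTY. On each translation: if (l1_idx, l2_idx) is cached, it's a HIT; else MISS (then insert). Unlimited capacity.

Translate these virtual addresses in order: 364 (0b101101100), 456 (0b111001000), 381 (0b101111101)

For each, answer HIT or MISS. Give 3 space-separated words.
Answer: MISS MISS HIT

Derivation:
vaddr=364: (2,3) not in TLB -> MISS, insert
vaddr=456: (3,2) not in TLB -> MISS, insert
vaddr=381: (2,3) in TLB -> HIT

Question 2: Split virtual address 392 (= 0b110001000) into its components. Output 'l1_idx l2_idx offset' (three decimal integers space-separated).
Answer: 3 0 8

Derivation:
vaddr = 392 = 0b110001000
  top 2 bits -> l1_idx = 3
  next 2 bits -> l2_idx = 0
  bottom 5 bits -> offset = 8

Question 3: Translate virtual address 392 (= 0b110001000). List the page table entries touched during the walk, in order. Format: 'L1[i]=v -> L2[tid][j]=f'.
vaddr = 392 = 0b110001000
Split: l1_idx=3, l2_idx=0, offset=8

Answer: L1[3]=0 -> L2[0][0]=39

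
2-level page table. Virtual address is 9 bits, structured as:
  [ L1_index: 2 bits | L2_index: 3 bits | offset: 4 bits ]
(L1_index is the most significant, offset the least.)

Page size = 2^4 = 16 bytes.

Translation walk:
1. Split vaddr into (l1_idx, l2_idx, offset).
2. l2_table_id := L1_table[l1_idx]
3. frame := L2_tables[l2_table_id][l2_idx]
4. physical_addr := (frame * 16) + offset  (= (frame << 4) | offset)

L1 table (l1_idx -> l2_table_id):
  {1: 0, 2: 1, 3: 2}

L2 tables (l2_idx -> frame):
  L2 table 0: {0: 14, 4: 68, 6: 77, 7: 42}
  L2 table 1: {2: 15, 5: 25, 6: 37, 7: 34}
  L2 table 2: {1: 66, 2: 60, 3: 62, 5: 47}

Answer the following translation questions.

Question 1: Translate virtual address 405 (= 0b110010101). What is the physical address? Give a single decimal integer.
Answer: 1061

Derivation:
vaddr = 405 = 0b110010101
Split: l1_idx=3, l2_idx=1, offset=5
L1[3] = 2
L2[2][1] = 66
paddr = 66 * 16 + 5 = 1061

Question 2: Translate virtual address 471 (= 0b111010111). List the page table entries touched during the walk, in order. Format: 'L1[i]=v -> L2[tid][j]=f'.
vaddr = 471 = 0b111010111
Split: l1_idx=3, l2_idx=5, offset=7

Answer: L1[3]=2 -> L2[2][5]=47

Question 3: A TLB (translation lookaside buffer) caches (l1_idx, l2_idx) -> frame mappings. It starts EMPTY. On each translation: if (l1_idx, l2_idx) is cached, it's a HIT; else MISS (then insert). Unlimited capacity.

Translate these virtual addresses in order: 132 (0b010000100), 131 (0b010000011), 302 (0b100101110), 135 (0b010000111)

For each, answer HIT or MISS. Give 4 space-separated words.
Answer: MISS HIT MISS HIT

Derivation:
vaddr=132: (1,0) not in TLB -> MISS, insert
vaddr=131: (1,0) in TLB -> HIT
vaddr=302: (2,2) not in TLB -> MISS, insert
vaddr=135: (1,0) in TLB -> HIT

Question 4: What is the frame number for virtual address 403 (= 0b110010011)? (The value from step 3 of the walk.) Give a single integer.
Answer: 66

Derivation:
vaddr = 403: l1_idx=3, l2_idx=1
L1[3] = 2; L2[2][1] = 66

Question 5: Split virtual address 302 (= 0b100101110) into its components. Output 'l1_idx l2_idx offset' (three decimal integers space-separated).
vaddr = 302 = 0b100101110
  top 2 bits -> l1_idx = 2
  next 3 bits -> l2_idx = 2
  bottom 4 bits -> offset = 14

Answer: 2 2 14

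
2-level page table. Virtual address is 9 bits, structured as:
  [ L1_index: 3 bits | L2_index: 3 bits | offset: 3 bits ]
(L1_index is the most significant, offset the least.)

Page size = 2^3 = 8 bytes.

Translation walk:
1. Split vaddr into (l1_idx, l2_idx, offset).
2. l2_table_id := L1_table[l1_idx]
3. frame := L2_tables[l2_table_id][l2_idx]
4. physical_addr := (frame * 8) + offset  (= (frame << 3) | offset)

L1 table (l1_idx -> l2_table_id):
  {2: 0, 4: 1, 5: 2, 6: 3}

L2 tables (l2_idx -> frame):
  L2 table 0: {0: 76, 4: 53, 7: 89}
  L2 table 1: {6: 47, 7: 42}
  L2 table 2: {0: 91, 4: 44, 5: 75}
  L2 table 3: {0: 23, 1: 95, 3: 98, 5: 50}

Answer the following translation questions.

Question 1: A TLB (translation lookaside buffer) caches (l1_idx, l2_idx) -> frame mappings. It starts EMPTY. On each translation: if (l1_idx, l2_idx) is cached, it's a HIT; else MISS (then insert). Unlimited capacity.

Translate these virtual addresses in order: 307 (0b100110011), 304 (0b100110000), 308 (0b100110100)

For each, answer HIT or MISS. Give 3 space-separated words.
vaddr=307: (4,6) not in TLB -> MISS, insert
vaddr=304: (4,6) in TLB -> HIT
vaddr=308: (4,6) in TLB -> HIT

Answer: MISS HIT HIT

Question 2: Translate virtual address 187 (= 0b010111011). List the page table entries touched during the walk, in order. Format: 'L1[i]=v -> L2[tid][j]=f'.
vaddr = 187 = 0b010111011
Split: l1_idx=2, l2_idx=7, offset=3

Answer: L1[2]=0 -> L2[0][7]=89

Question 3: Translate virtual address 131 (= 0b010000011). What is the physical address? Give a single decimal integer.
vaddr = 131 = 0b010000011
Split: l1_idx=2, l2_idx=0, offset=3
L1[2] = 0
L2[0][0] = 76
paddr = 76 * 8 + 3 = 611

Answer: 611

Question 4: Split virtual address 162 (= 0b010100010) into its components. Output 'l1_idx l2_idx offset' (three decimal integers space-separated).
vaddr = 162 = 0b010100010
  top 3 bits -> l1_idx = 2
  next 3 bits -> l2_idx = 4
  bottom 3 bits -> offset = 2

Answer: 2 4 2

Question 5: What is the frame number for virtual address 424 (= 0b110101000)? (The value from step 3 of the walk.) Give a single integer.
vaddr = 424: l1_idx=6, l2_idx=5
L1[6] = 3; L2[3][5] = 50

Answer: 50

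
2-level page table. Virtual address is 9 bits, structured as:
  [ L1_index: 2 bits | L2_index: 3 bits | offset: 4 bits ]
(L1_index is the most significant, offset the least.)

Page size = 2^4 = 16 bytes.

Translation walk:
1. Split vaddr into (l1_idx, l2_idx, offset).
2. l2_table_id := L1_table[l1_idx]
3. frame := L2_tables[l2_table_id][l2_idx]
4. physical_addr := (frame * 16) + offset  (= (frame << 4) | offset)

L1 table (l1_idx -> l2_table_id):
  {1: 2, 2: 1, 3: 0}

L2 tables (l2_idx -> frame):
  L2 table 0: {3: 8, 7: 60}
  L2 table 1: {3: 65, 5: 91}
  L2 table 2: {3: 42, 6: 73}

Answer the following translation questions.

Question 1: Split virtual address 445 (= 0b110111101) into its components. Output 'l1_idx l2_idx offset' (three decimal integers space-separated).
vaddr = 445 = 0b110111101
  top 2 bits -> l1_idx = 3
  next 3 bits -> l2_idx = 3
  bottom 4 bits -> offset = 13

Answer: 3 3 13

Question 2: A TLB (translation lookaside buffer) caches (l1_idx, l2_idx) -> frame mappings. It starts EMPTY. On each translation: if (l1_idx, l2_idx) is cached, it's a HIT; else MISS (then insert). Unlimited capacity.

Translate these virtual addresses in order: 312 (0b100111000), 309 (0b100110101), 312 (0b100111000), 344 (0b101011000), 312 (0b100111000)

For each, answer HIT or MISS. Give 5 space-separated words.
vaddr=312: (2,3) not in TLB -> MISS, insert
vaddr=309: (2,3) in TLB -> HIT
vaddr=312: (2,3) in TLB -> HIT
vaddr=344: (2,5) not in TLB -> MISS, insert
vaddr=312: (2,3) in TLB -> HIT

Answer: MISS HIT HIT MISS HIT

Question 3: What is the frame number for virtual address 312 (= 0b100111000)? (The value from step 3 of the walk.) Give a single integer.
Answer: 65

Derivation:
vaddr = 312: l1_idx=2, l2_idx=3
L1[2] = 1; L2[1][3] = 65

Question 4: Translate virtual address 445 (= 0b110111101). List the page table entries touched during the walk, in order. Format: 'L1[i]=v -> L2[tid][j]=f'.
vaddr = 445 = 0b110111101
Split: l1_idx=3, l2_idx=3, offset=13

Answer: L1[3]=0 -> L2[0][3]=8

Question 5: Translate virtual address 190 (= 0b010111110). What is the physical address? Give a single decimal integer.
vaddr = 190 = 0b010111110
Split: l1_idx=1, l2_idx=3, offset=14
L1[1] = 2
L2[2][3] = 42
paddr = 42 * 16 + 14 = 686

Answer: 686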